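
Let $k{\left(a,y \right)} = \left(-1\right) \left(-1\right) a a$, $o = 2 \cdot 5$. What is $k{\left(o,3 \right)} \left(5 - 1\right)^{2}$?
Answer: $1600$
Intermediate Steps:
$o = 10$
$k{\left(a,y \right)} = a^{2}$ ($k{\left(a,y \right)} = 1 a a = a a = a^{2}$)
$k{\left(o,3 \right)} \left(5 - 1\right)^{2} = 10^{2} \left(5 - 1\right)^{2} = 100 \cdot 4^{2} = 100 \cdot 16 = 1600$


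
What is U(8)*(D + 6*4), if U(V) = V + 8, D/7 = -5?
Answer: -176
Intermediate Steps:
D = -35 (D = 7*(-5) = -35)
U(V) = 8 + V
U(8)*(D + 6*4) = (8 + 8)*(-35 + 6*4) = 16*(-35 + 24) = 16*(-11) = -176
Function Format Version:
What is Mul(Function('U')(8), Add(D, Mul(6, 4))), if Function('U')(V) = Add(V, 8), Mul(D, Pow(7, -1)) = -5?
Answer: -176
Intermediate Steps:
D = -35 (D = Mul(7, -5) = -35)
Function('U')(V) = Add(8, V)
Mul(Function('U')(8), Add(D, Mul(6, 4))) = Mul(Add(8, 8), Add(-35, Mul(6, 4))) = Mul(16, Add(-35, 24)) = Mul(16, -11) = -176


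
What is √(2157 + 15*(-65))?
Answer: √1182 ≈ 34.380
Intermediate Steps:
√(2157 + 15*(-65)) = √(2157 - 975) = √1182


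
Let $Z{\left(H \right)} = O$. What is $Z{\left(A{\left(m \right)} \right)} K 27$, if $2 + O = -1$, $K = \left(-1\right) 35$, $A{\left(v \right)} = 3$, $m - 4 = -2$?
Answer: $2835$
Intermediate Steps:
$m = 2$ ($m = 4 - 2 = 2$)
$K = -35$
$O = -3$ ($O = -2 - 1 = -3$)
$Z{\left(H \right)} = -3$
$Z{\left(A{\left(m \right)} \right)} K 27 = \left(-3\right) \left(-35\right) 27 = 105 \cdot 27 = 2835$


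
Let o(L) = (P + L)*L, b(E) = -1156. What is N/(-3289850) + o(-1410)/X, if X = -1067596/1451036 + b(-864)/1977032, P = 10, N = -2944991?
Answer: -68492983206799677890861/25548937033145650 ≈ -2.6809e+6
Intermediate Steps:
o(L) = L*(10 + L) (o(L) = (10 + L)*L = L*(10 + L))
X = -7765988429/10546855166 (X = -1067596/1451036 - 1156/1977032 = -1067596*1/1451036 - 1156*1/1977032 = -266899/362759 - 17/29074 = -7765988429/10546855166 ≈ -0.73633)
N/(-3289850) + o(-1410)/X = -2944991/(-3289850) + (-1410*(10 - 1410))/(-7765988429/10546855166) = -2944991*(-1/3289850) - 1410*(-1400)*(-10546855166/7765988429) = 2944991/3289850 + 1974000*(-10546855166/7765988429) = 2944991/3289850 - 20819492097684000/7765988429 = -68492983206799677890861/25548937033145650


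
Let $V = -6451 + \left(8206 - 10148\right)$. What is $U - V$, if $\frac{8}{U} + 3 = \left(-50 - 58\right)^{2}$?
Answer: $\frac{97870781}{11661} \approx 8393.0$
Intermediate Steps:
$V = -8393$ ($V = -6451 + \left(8206 - 10148\right) = -6451 - 1942 = -8393$)
$U = \frac{8}{11661}$ ($U = \frac{8}{-3 + \left(-50 - 58\right)^{2}} = \frac{8}{-3 + \left(-108\right)^{2}} = \frac{8}{-3 + 11664} = \frac{8}{11661} \approx 0.00068605$)
$U - V = \frac{8}{11661} - -8393 = \frac{8}{11661} + 8393 = \frac{97870781}{11661}$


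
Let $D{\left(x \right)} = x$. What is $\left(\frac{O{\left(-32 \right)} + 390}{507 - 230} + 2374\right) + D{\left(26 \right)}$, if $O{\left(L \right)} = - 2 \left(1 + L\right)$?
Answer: $\frac{665252}{277} \approx 2401.6$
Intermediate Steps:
$O{\left(L \right)} = -2 - 2 L$
$\left(\frac{O{\left(-32 \right)} + 390}{507 - 230} + 2374\right) + D{\left(26 \right)} = \left(\frac{\left(-2 - -64\right) + 390}{507 - 230} + 2374\right) + 26 = \left(\frac{\left(-2 + 64\right) + 390}{277} + 2374\right) + 26 = \left(\left(62 + 390\right) \frac{1}{277} + 2374\right) + 26 = \left(452 \cdot \frac{1}{277} + 2374\right) + 26 = \left(\frac{452}{277} + 2374\right) + 26 = \frac{658050}{277} + 26 = \frac{665252}{277}$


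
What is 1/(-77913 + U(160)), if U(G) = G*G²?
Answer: 1/4018087 ≈ 2.4887e-7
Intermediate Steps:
U(G) = G³
1/(-77913 + U(160)) = 1/(-77913 + 160³) = 1/(-77913 + 4096000) = 1/4018087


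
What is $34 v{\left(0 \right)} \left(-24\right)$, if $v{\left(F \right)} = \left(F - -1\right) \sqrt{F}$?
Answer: $0$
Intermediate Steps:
$v{\left(F \right)} = \sqrt{F} \left(1 + F\right)$ ($v{\left(F \right)} = \left(F + 1\right) \sqrt{F} = \left(1 + F\right) \sqrt{F} = \sqrt{F} \left(1 + F\right)$)
$34 v{\left(0 \right)} \left(-24\right) = 34 \sqrt{0} \left(1 + 0\right) \left(-24\right) = 34 \cdot 0 \cdot 1 \left(-24\right) = 34 \cdot 0 \left(-24\right) = 0 \left(-24\right) = 0$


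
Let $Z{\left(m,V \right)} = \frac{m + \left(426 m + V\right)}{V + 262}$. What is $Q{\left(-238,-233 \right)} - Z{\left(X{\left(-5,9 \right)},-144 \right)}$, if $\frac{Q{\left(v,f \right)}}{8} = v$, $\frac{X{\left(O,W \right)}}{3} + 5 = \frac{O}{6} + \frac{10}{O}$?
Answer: $- \frac{428987}{236} \approx -1817.7$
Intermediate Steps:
$X{\left(O,W \right)} = -15 + \frac{O}{2} + \frac{30}{O}$ ($X{\left(O,W \right)} = -15 + 3 \left(\frac{O}{6} + \frac{10}{O}\right) = -15 + 3 \left(\frac{10}{O} + \frac{O}{6}\right) = -15 + \left(\frac{O}{2} + \frac{30}{O}\right) = -15 + \frac{O}{2} + \frac{30}{O}$)
$Q{\left(v,f \right)} = 8 v$
$Z{\left(m,V \right)} = \frac{V + 427 m}{262 + V}$ ($Z{\left(m,V \right)} = \frac{m + \left(V + 426 m\right)}{262 + V} = \frac{V + 427 m}{262 + V}$)
$Q{\left(-238,-233 \right)} - Z{\left(X{\left(-5,9 \right)},-144 \right)} = 8 \left(-238\right) - \frac{-144 + 427 \left(-15 + \frac{1}{2} \left(-5\right) + \frac{30}{-5}\right)}{262 - 144} = -1904 - \frac{-144 + 427 \left(-15 - \frac{5}{2} + 30 \left(- \frac{1}{5}\right)\right)}{118} = -1904 - \frac{-144 + 427 \left(-15 - \frac{5}{2} - 6\right)}{118} = -1904 - \frac{-144 + 427 \left(- \frac{47}{2}\right)}{118} = -1904 - \frac{-144 - \frac{20069}{2}}{118} = -1904 - \frac{1}{118} \left(- \frac{20357}{2}\right) = -1904 - - \frac{20357}{236} = -1904 + \frac{20357}{236} = - \frac{428987}{236}$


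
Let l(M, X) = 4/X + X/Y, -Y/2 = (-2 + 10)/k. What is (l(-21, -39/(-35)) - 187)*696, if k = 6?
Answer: -58214687/455 ≈ -1.2794e+5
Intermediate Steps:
Y = -8/3 (Y = -2*(-2 + 10)/6 = -16/6 = -2*4/3 = -8/3 ≈ -2.6667)
l(M, X) = 4/X - 3*X/8 (l(M, X) = 4/X + X/(-8/3) = 4/X + X*(-3/8) = 4/X - 3*X/8)
(l(-21, -39/(-35)) - 187)*696 = ((4/((-39/(-35))) - (-117)/(8*(-35))) - 187)*696 = ((4/((-39*(-1/35))) - (-117)*(-1)/(8*35)) - 187)*696 = ((4/(39/35) - 3/8*39/35) - 187)*696 = ((4*(35/39) - 117/280) - 187)*696 = ((140/39 - 117/280) - 187)*696 = (34637/10920 - 187)*696 = -2007403/10920*696 = -58214687/455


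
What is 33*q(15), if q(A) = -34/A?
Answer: -374/5 ≈ -74.800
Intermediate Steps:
33*q(15) = 33*(-34/15) = -374/5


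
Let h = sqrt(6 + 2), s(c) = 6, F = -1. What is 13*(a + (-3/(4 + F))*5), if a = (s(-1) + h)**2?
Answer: 507 + 312*sqrt(2) ≈ 948.23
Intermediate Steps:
h = 2*sqrt(2) (h = sqrt(8) = 2*sqrt(2) ≈ 2.8284)
a = (6 + 2*sqrt(2))**2 ≈ 77.941
13*(a + (-3/(4 + F))*5) = 13*((44 + 24*sqrt(2)) + (-3/(4 - 1))*5) = 13*((44 + 24*sqrt(2)) + (-3/3)*5) = 13*((44 + 24*sqrt(2)) + ((1/3)*(-3))*5) = 13*((44 + 24*sqrt(2)) - 1*5) = 13*((44 + 24*sqrt(2)) - 5) = 13*(39 + 24*sqrt(2)) = 507 + 312*sqrt(2)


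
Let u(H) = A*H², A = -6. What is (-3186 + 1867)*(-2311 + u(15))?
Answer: 4828859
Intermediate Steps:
u(H) = -6*H²
(-3186 + 1867)*(-2311 + u(15)) = (-3186 + 1867)*(-2311 - 6*15²) = -1319*(-2311 - 6*225) = -1319*(-2311 - 1350) = -1319*(-3661) = 4828859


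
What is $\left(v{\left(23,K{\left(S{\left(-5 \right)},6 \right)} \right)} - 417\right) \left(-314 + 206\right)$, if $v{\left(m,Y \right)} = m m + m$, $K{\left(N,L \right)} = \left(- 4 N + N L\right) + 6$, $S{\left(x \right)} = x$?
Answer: $-14580$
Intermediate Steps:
$K{\left(N,L \right)} = 6 - 4 N + L N$ ($K{\left(N,L \right)} = \left(- 4 N + L N\right) + 6 = 6 - 4 N + L N$)
$v{\left(m,Y \right)} = m + m^{2}$ ($v{\left(m,Y \right)} = m^{2} + m = m + m^{2}$)
$\left(v{\left(23,K{\left(S{\left(-5 \right)},6 \right)} \right)} - 417\right) \left(-314 + 206\right) = \left(23 \left(1 + 23\right) - 417\right) \left(-314 + 206\right) = \left(23 \cdot 24 - 417\right) \left(-108\right) = \left(552 - 417\right) \left(-108\right) = 135 \left(-108\right) = -14580$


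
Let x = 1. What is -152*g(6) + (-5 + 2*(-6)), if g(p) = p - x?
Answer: -777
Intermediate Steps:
g(p) = -1 + p (g(p) = p - 1*1 = p - 1 = -1 + p)
-152*g(6) + (-5 + 2*(-6)) = -152*(-1 + 6) + (-5 + 2*(-6)) = -152*5 + (-5 - 12) = -760 - 17 = -777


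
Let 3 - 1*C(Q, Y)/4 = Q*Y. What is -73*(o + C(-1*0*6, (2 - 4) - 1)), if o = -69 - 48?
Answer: 7665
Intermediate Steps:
C(Q, Y) = 12 - 4*Q*Y
o = -117
-73*(o + C(-1*0*6, (2 - 4) - 1)) = -73*(-117 + (12 - 4*-1*0*6*((2 - 4) - 1))) = -73*(-117 + (12 - 4*0*6*(-2 - 1))) = -73*(-117 + (12 - 4*0*(-3))) = -73*(-117 + (12 + 0)) = -73*(-117 + 12) = -73*(-105) = 7665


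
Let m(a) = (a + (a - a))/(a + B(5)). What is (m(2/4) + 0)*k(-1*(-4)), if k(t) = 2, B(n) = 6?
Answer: 2/13 ≈ 0.15385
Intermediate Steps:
m(a) = a/(6 + a) (m(a) = (a + (a - a))/(a + 6) = (a + 0)/(6 + a) = a/(6 + a))
(m(2/4) + 0)*k(-1*(-4)) = ((2/4)/(6 + 2/4) + 0)*2 = ((2*(1/4))/(6 + 2*(1/4)) + 0)*2 = (1/(2*(6 + 1/2)) + 0)*2 = (1/(2*(13/2)) + 0)*2 = ((1/2)*(2/13) + 0)*2 = (1/13 + 0)*2 = (1/13)*2 = 2/13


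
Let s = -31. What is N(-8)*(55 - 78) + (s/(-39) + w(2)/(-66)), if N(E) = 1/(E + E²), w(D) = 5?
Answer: 7409/24024 ≈ 0.30840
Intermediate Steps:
N(-8)*(55 - 78) + (s/(-39) + w(2)/(-66)) = (1/((-8)*(1 - 8)))*(55 - 78) + (-31/(-39) + 5/(-66)) = -⅛/(-7)*(-23) + (-31*(-1/39) + 5*(-1/66)) = -⅛*(-⅐)*(-23) + (31/39 - 5/66) = (1/56)*(-23) + 617/858 = -23/56 + 617/858 = 7409/24024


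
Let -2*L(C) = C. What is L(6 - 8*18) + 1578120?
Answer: 1578189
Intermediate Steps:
L(C) = -C/2
L(6 - 8*18) + 1578120 = -(6 - 8*18)/2 + 1578120 = -(6 - 144)/2 + 1578120 = -1/2*(-138) + 1578120 = 69 + 1578120 = 1578189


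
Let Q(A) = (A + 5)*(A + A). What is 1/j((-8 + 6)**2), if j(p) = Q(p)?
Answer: 1/72 ≈ 0.013889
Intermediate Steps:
Q(A) = 2*A*(5 + A) (Q(A) = (5 + A)*(2*A) = 2*A*(5 + A))
j(p) = 2*p*(5 + p)
1/j((-8 + 6)**2) = 1/(2*(-8 + 6)**2*(5 + (-8 + 6)**2)) = 1/(2*(-2)**2*(5 + (-2)**2)) = 1/(2*4*(5 + 4)) = 1/(2*4*9) = 1/72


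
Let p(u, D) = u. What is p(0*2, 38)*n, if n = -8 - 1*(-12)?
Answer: 0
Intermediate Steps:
n = 4 (n = -8 + 12 = 4)
p(0*2, 38)*n = (0*2)*4 = 0*4 = 0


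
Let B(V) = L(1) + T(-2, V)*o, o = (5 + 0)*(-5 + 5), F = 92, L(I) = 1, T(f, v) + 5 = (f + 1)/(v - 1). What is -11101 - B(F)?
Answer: -11102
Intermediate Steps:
T(f, v) = -5 + (1 + f)/(-1 + v) (T(f, v) = -5 + (f + 1)/(v - 1) = -5 + (1 + f)/(-1 + v))
o = 0 (o = 5*0 = 0)
B(V) = 1 (B(V) = 1 + ((6 - 2 - 5*V)/(-1 + V))*0 = 1 + ((4 - 5*V)/(-1 + V))*0 = 1 + 0 = 1)
-11101 - B(F) = -11101 - 1*1 = -11101 - 1 = -11102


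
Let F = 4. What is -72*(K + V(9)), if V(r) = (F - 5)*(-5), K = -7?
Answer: 144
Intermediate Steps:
V(r) = 5 (V(r) = (4 - 5)*(-5) = -1*(-5) = 5)
-72*(K + V(9)) = -72*(-7 + 5) = -72*(-2) = 144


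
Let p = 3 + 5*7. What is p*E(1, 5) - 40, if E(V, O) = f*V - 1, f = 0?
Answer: -78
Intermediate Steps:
p = 38 (p = 3 + 35 = 38)
E(V, O) = -1 (E(V, O) = 0*V - 1 = 0 - 1 = -1)
p*E(1, 5) - 40 = 38*(-1) - 40 = -38 - 40 = -78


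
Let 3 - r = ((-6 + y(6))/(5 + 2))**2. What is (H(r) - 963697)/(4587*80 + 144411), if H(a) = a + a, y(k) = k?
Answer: -963691/511371 ≈ -1.8845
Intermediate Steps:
r = 3 (r = 3 - ((-6 + 6)/(5 + 2))**2 = 3 - (0/7)**2 = 3 - (0*(1/7))**2 = 3 - 1*0**2 = 3 - 1*0 = 3 + 0 = 3)
H(a) = 2*a
(H(r) - 963697)/(4587*80 + 144411) = (2*3 - 963697)/(4587*80 + 144411) = (6 - 963697)/(366960 + 144411) = -963691/511371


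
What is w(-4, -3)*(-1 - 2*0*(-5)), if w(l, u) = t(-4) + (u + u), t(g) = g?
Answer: 10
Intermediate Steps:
w(l, u) = -4 + 2*u (w(l, u) = -4 + (u + u) = -4 + 2*u)
w(-4, -3)*(-1 - 2*0*(-5)) = (-4 + 2*(-3))*(-1 - 2*0*(-5)) = (-4 - 6)*(-1 + 0*(-5)) = -10*(-1 + 0) = -10*(-1) = 10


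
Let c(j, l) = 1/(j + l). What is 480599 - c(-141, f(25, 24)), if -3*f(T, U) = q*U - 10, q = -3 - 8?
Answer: 71609254/149 ≈ 4.8060e+5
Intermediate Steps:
q = -11
f(T, U) = 10/3 + 11*U/3 (f(T, U) = -(-11*U - 10)/3 = -(-10 - 11*U)/3 = 10/3 + 11*U/3)
480599 - c(-141, f(25, 24)) = 480599 - 1/(-141 + (10/3 + (11/3)*24)) = 480599 - 1/(-141 + (10/3 + 88)) = 480599 - 1/(-141 + 274/3) = 480599 - 1/(-149/3) = 480599 - 1*(-3/149) = 480599 + 3/149 = 71609254/149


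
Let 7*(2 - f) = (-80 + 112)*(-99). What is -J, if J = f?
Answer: -3182/7 ≈ -454.57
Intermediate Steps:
f = 3182/7 (f = 2 - (-80 + 112)*(-99)/7 = 2 - 32*(-99)/7 = 2 - ⅐*(-3168) = 2 + 3168/7 = 3182/7 ≈ 454.57)
J = 3182/7 ≈ 454.57
-J = -1*3182/7 = -3182/7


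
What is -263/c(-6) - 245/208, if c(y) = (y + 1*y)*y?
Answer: -9043/1872 ≈ -4.8307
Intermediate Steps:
c(y) = 2*y**2 (c(y) = (y + y)*y = (2*y)*y = 2*y**2)
-263/c(-6) - 245/208 = -263/(2*(-6)**2) - 245/208 = -263/(2*36) - 245*1/208 = -263/72 - 245/208 = -9043/1872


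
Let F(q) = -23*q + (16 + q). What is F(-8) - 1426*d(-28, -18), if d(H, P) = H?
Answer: 40120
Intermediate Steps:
F(q) = 16 - 22*q
F(-8) - 1426*d(-28, -18) = (16 - 22*(-8)) - 1426*(-28) = (16 + 176) + 39928 = 192 + 39928 = 40120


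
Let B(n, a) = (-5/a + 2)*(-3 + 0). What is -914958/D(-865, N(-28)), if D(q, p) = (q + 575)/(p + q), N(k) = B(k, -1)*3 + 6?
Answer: -421795638/145 ≈ -2.9089e+6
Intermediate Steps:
B(n, a) = -6 + 15/a (B(n, a) = (2 - 5/a)*(-3) = -6 + 15/a)
N(k) = -57 (N(k) = (-6 + 15/(-1))*3 + 6 = (-6 + 15*(-1))*3 + 6 = (-6 - 15)*3 + 6 = -21*3 + 6 = -63 + 6 = -57)
D(q, p) = (575 + q)/(p + q)
-914958/D(-865, N(-28)) = -914958*(-57 - 865)/(575 - 865) = -914958/(-290/(-922)) = -914958/((-1/922*(-290))) = -914958/145/461 = -914958*461/145 = -421795638/145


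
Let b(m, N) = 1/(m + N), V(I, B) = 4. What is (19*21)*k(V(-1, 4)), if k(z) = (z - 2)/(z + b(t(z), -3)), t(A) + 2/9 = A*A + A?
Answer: 120498/613 ≈ 196.57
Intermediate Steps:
t(A) = -2/9 + A + A² (t(A) = -2/9 + (A*A + A) = -2/9 + (A² + A) = -2/9 + (A + A²) = -2/9 + A + A²)
b(m, N) = 1/(N + m)
k(z) = (-2 + z)/(z + 1/(-29/9 + z + z²)) (k(z) = (z - 2)/(z + 1/(-3 + (-2/9 + z + z²))) = (-2 + z)/(z + 1/(-29/9 + z + z²)))
(19*21)*k(V(-1, 4)) = (19*21)*((-2 + 4)/(4 + 1/(-29/9 + 4 + 4²))) = 399*(2/(4 + 1/(-29/9 + 4 + 16))) = 399*(2/(4 + 1/(151/9))) = 399*(2/(4 + 9/151)) = 399*(2/(613/151)) = 399*((151/613)*2) = 399*(302/613) = 120498/613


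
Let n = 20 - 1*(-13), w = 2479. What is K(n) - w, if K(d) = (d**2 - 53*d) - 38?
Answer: -3177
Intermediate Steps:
n = 33 (n = 20 + 13 = 33)
K(d) = -38 + d**2 - 53*d
K(n) - w = (-38 + 33**2 - 53*33) - 1*2479 = (-38 + 1089 - 1749) - 2479 = -698 - 2479 = -3177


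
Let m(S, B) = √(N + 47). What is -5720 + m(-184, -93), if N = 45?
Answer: -5720 + 2*√23 ≈ -5710.4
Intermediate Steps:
m(S, B) = 2*√23 (m(S, B) = √(45 + 47) = √92 = 2*√23)
-5720 + m(-184, -93) = -5720 + 2*√23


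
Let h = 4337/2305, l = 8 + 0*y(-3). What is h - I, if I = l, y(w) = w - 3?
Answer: -14103/2305 ≈ -6.1184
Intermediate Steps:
y(w) = -3 + w
l = 8 (l = 8 + 0*(-3 - 3) = 8 + 0*(-6) = 8 + 0 = 8)
I = 8
h = 4337/2305 (h = 4337*(1/2305) = 4337/2305 ≈ 1.8816)
h - I = 4337/2305 - 1*8 = 4337/2305 - 8 = -14103/2305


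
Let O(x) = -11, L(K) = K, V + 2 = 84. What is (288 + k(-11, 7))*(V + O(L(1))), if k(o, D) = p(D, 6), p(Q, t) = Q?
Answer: 20945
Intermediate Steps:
V = 82 (V = -2 + 84 = 82)
k(o, D) = D
(288 + k(-11, 7))*(V + O(L(1))) = (288 + 7)*(82 - 11) = 295*71 = 20945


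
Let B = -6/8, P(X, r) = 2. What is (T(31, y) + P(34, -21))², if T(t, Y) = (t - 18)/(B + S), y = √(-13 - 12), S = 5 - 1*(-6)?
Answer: 17956/1681 ≈ 10.682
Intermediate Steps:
B = -¾ (B = -6*⅛ = -¾ ≈ -0.75000)
S = 11 (S = 5 + 6 = 11)
y = 5*I (y = √(-25) = 5*I ≈ 5.0*I)
T(t, Y) = -72/41 + 4*t/41 (T(t, Y) = (t - 18)/(-¾ + 11) = (-18 + t)/(41/4) = (-18 + t)*(4/41) = -72/41 + 4*t/41)
(T(31, y) + P(34, -21))² = ((-72/41 + (4/41)*31) + 2)² = ((-72/41 + 124/41) + 2)² = (52/41 + 2)² = (134/41)² = 17956/1681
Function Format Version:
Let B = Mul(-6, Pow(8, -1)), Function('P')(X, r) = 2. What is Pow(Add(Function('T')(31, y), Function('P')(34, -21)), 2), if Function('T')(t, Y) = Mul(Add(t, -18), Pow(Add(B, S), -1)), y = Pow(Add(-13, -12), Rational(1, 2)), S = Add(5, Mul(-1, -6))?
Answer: Rational(17956, 1681) ≈ 10.682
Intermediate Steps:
B = Rational(-3, 4) (B = Mul(-6, Rational(1, 8)) = Rational(-3, 4) ≈ -0.75000)
S = 11 (S = Add(5, 6) = 11)
y = Mul(5, I) (y = Pow(-25, Rational(1, 2)) = Mul(5, I) ≈ Mul(5.0000, I))
Function('T')(t, Y) = Add(Rational(-72, 41), Mul(Rational(4, 41), t)) (Function('T')(t, Y) = Mul(Add(t, -18), Pow(Add(Rational(-3, 4), 11), -1)) = Mul(Add(-18, t), Pow(Rational(41, 4), -1)) = Mul(Add(-18, t), Rational(4, 41)) = Add(Rational(-72, 41), Mul(Rational(4, 41), t)))
Pow(Add(Function('T')(31, y), Function('P')(34, -21)), 2) = Pow(Add(Add(Rational(-72, 41), Mul(Rational(4, 41), 31)), 2), 2) = Pow(Add(Add(Rational(-72, 41), Rational(124, 41)), 2), 2) = Pow(Add(Rational(52, 41), 2), 2) = Pow(Rational(134, 41), 2) = Rational(17956, 1681)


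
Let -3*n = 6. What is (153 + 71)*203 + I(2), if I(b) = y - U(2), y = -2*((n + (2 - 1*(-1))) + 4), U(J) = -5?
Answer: 45467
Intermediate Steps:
n = -2 (n = -⅓*6 = -2)
y = -10 (y = -2*((-2 + (2 - 1*(-1))) + 4) = -2*((-2 + (2 + 1)) + 4) = -2*((-2 + 3) + 4) = -2*(1 + 4) = -2*5 = -10)
I(b) = -5 (I(b) = -10 - 1*(-5) = -10 + 5 = -5)
(153 + 71)*203 + I(2) = (153 + 71)*203 - 5 = 224*203 - 5 = 45472 - 5 = 45467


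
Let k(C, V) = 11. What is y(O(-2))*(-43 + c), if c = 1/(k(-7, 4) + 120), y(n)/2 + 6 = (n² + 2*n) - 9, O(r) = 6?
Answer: -371712/131 ≈ -2837.5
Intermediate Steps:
y(n) = -30 + 2*n² + 4*n (y(n) = -12 + 2*((n² + 2*n) - 9) = -12 + 2*(-9 + n² + 2*n) = -12 + (-18 + 2*n² + 4*n) = -30 + 2*n² + 4*n)
c = 1/131 (c = 1/(11 + 120) = 1/131 ≈ 0.0076336)
y(O(-2))*(-43 + c) = (-30 + 2*6² + 4*6)*(-43 + 1/131) = (-30 + 2*36 + 24)*(-5632/131) = (-30 + 72 + 24)*(-5632/131) = 66*(-5632/131) = -371712/131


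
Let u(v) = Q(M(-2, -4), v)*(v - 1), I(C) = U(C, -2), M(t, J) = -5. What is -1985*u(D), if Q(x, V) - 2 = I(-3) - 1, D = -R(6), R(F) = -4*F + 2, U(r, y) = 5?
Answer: -250110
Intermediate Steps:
R(F) = 2 - 4*F
D = 22 (D = -(2 - 4*6) = -(2 - 24) = -1*(-22) = 22)
I(C) = 5
Q(x, V) = 6 (Q(x, V) = 2 + (5 - 1) = 2 + 4 = 6)
u(v) = -6 + 6*v (u(v) = 6*(v - 1) = 6*(-1 + v) = -6 + 6*v)
-1985*u(D) = -1985*(-6 + 6*22) = -1985*(-6 + 132) = -1985*126 = -250110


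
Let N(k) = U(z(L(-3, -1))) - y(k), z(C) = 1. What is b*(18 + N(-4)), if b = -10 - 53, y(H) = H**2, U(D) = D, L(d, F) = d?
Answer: -189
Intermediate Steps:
b = -63
N(k) = 1 - k**2
b*(18 + N(-4)) = -63*(18 + (1 - 1*(-4)**2)) = -63*(18 + (1 - 1*16)) = -63*(18 + (1 - 16)) = -63*(18 - 15) = -63*3 = -189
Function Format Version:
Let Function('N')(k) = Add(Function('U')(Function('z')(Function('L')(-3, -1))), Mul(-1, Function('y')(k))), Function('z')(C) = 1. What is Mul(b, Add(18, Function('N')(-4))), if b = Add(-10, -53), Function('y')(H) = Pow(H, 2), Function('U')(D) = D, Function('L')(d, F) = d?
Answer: -189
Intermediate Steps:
b = -63
Function('N')(k) = Add(1, Mul(-1, Pow(k, 2)))
Mul(b, Add(18, Function('N')(-4))) = Mul(-63, Add(18, Add(1, Mul(-1, Pow(-4, 2))))) = Mul(-63, Add(18, Add(1, Mul(-1, 16)))) = Mul(-63, Add(18, Add(1, -16))) = Mul(-63, Add(18, -15)) = Mul(-63, 3) = -189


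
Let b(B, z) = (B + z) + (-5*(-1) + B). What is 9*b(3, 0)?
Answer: 99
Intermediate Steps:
b(B, z) = 5 + z + 2*B (b(B, z) = (B + z) + (5 + B) = 5 + z + 2*B)
9*b(3, 0) = 9*(5 + 0 + 2*3) = 9*(5 + 0 + 6) = 9*11 = 99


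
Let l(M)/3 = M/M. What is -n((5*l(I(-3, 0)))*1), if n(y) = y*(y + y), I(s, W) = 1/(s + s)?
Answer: -450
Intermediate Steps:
I(s, W) = 1/(2*s)
l(M) = 3 (l(M) = 3*(M/M) = 3*1 = 3)
n(y) = 2*y² (n(y) = y*(2*y) = 2*y²)
-n((5*l(I(-3, 0)))*1) = -2*((5*3)*1)² = -2*(15*1)² = -2*15² = -2*225 = -1*450 = -450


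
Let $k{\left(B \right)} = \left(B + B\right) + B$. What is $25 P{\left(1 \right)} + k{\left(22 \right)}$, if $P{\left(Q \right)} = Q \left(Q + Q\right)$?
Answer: $116$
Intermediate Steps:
$P{\left(Q \right)} = 2 Q^{2}$ ($P{\left(Q \right)} = Q 2 Q = 2 Q^{2}$)
$k{\left(B \right)} = 3 B$ ($k{\left(B \right)} = 2 B + B = 3 B$)
$25 P{\left(1 \right)} + k{\left(22 \right)} = 25 \cdot 2 \cdot 1^{2} + 3 \cdot 22 = 25 \cdot 2 \cdot 1 + 66 = 25 \cdot 2 + 66 = 50 + 66 = 116$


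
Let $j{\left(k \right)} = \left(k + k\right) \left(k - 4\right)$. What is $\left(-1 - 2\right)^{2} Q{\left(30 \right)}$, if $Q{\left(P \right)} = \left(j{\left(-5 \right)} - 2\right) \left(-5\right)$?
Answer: $-3960$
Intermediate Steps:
$j{\left(k \right)} = 2 k \left(-4 + k\right)$
$Q{\left(P \right)} = -440$ ($Q{\left(P \right)} = \left(2 \left(-5\right) \left(-4 - 5\right) - 2\right) \left(-5\right) = \left(2 \left(-5\right) \left(-9\right) - 2\right) \left(-5\right) = \left(90 - 2\right) \left(-5\right) = 88 \left(-5\right) = -440$)
$\left(-1 - 2\right)^{2} Q{\left(30 \right)} = \left(-1 - 2\right)^{2} \left(-440\right) = \left(-3\right)^{2} \left(-440\right) = 9 \left(-440\right) = -3960$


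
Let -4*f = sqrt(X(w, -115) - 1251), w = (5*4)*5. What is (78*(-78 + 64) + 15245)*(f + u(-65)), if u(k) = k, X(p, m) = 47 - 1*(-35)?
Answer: -919945 - 14153*I*sqrt(1169)/4 ≈ -9.1995e+5 - 1.2098e+5*I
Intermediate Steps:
w = 100 (w = 20*5 = 100)
X(p, m) = 82 (X(p, m) = 47 + 35 = 82)
f = -I*sqrt(1169)/4 (f = -sqrt(82 - 1251)/4 = -I*sqrt(1169)/4 ≈ -8.5477*I)
(78*(-78 + 64) + 15245)*(f + u(-65)) = (78*(-78 + 64) + 15245)*(-I*sqrt(1169)/4 - 65) = (78*(-14) + 15245)*(-65 - I*sqrt(1169)/4) = (-1092 + 15245)*(-65 - I*sqrt(1169)/4) = 14153*(-65 - I*sqrt(1169)/4) = -919945 - 14153*I*sqrt(1169)/4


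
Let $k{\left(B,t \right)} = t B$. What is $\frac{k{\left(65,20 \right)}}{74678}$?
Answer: $\frac{650}{37339} \approx 0.017408$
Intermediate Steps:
$k{\left(B,t \right)} = B t$
$\frac{k{\left(65,20 \right)}}{74678} = \frac{65 \cdot 20}{74678} = 1300 \cdot \frac{1}{74678} = \frac{650}{37339}$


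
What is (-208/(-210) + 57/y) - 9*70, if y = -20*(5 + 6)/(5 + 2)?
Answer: -2914403/4620 ≈ -630.82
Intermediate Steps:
y = -220/7 ≈ -31.429
(-208/(-210) + 57/y) - 9*70 = (-208/(-210) + 57/(-220/7)) - 9*70 = (-208*(-1/210) + 57*(-7/220)) - 630 = (104/105 - 399/220) - 630 = -3803/4620 - 630 = -2914403/4620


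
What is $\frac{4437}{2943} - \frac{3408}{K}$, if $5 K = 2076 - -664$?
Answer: $- \frac{211063}{44799} \approx -4.7113$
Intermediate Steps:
$K = 548$ ($K = \frac{2076 - -664}{5} = \frac{2076 + 664}{5} = \frac{1}{5} \cdot 2740 = 548$)
$\frac{4437}{2943} - \frac{3408}{K} = \frac{4437}{2943} - \frac{3408}{548} = 4437 \cdot \frac{1}{2943} - \frac{852}{137} = \frac{493}{327} - \frac{852}{137} = - \frac{211063}{44799}$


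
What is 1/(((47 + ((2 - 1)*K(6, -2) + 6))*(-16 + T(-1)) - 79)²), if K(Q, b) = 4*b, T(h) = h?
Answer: 1/712336 ≈ 1.4038e-6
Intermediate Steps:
1/(((47 + ((2 - 1)*K(6, -2) + 6))*(-16 + T(-1)) - 79)²) = 1/(((47 + ((2 - 1)*(4*(-2)) + 6))*(-16 - 1) - 79)²) = 1/(((47 + (1*(-8) + 6))*(-17) - 79)²) = 1/(((47 + (-8 + 6))*(-17) - 79)²) = 1/(((47 - 2)*(-17) - 79)²) = 1/((45*(-17) - 79)²) = 1/((-765 - 79)²) = 1/((-844)²) = 1/712336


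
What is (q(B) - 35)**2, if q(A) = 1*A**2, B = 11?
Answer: 7396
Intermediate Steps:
q(A) = A**2
(q(B) - 35)**2 = (11**2 - 35)**2 = (121 - 35)**2 = 86**2 = 7396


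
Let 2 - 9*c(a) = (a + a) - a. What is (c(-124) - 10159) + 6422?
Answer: -3723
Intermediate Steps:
c(a) = 2/9 - a/9 (c(a) = 2/9 - ((a + a) - a)/9 = 2/9 - (2*a - a)/9 = 2/9 - a/9)
(c(-124) - 10159) + 6422 = ((2/9 - 1/9*(-124)) - 10159) + 6422 = ((2/9 + 124/9) - 10159) + 6422 = (14 - 10159) + 6422 = -10145 + 6422 = -3723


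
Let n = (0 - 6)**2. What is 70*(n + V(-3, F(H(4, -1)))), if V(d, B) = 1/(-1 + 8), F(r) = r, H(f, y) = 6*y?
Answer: 2530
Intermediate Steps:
V(d, B) = 1/7
n = 36 (n = (-6)**2 = 36)
70*(n + V(-3, F(H(4, -1)))) = 70*(36 + 1/7) = 70*(253/7) = 2530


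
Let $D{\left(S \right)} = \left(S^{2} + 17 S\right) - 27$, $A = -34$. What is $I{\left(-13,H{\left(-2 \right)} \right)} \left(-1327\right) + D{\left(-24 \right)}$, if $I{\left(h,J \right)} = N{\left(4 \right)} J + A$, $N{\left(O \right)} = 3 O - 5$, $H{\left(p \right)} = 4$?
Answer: $8103$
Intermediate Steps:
$D{\left(S \right)} = -27 + S^{2} + 17 S$
$N{\left(O \right)} = -5 + 3 O$
$I{\left(h,J \right)} = -34 + 7 J$ ($I{\left(h,J \right)} = \left(-5 + 3 \cdot 4\right) J - 34 = \left(-5 + 12\right) J - 34 = 7 J - 34 = -34 + 7 J$)
$I{\left(-13,H{\left(-2 \right)} \right)} \left(-1327\right) + D{\left(-24 \right)} = \left(-34 + 7 \cdot 4\right) \left(-1327\right) + \left(-27 + \left(-24\right)^{2} + 17 \left(-24\right)\right) = \left(-34 + 28\right) \left(-1327\right) - -141 = \left(-6\right) \left(-1327\right) + 141 = 7962 + 141 = 8103$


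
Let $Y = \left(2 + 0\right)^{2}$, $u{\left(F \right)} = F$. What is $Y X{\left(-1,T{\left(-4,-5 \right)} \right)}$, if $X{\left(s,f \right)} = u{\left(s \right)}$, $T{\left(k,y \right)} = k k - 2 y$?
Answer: $-4$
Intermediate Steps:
$T{\left(k,y \right)} = k^{2} - 2 y$
$Y = 4$ ($Y = 2^{2} = 4$)
$X{\left(s,f \right)} = s$
$Y X{\left(-1,T{\left(-4,-5 \right)} \right)} = 4 \left(-1\right) = -4$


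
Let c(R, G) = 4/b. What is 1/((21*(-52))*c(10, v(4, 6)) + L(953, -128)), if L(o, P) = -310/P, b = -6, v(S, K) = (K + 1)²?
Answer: 64/46747 ≈ 0.0013691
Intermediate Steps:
v(S, K) = (1 + K)²
c(R, G) = -⅔ (c(R, G) = 4/(-6) = 4*(-⅙) = -⅔)
1/((21*(-52))*c(10, v(4, 6)) + L(953, -128)) = 1/((21*(-52))*(-⅔) - 310/(-128)) = 1/(-1092*(-⅔) - 310*(-1/128)) = 1/(728 + 155/64) = 1/(46747/64) = 64/46747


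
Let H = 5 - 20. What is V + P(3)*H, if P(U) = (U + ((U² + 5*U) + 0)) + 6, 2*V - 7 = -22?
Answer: -1005/2 ≈ -502.50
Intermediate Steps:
V = -15/2 (V = 7/2 + (½)*(-22) = 7/2 - 11 = -15/2 ≈ -7.5000)
H = -15
P(U) = 6 + U² + 6*U (P(U) = (U + (U² + 5*U)) + 6 = (U² + 6*U) + 6 = 6 + U² + 6*U)
V + P(3)*H = -15/2 + (6 + 3² + 6*3)*(-15) = -15/2 + (6 + 9 + 18)*(-15) = -15/2 + 33*(-15) = -15/2 - 495 = -1005/2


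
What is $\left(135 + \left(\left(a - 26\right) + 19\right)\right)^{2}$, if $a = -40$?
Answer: $7744$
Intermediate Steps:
$\left(135 + \left(\left(a - 26\right) + 19\right)\right)^{2} = \left(135 + \left(\left(-40 - 26\right) + 19\right)\right)^{2} = \left(135 + \left(-66 + 19\right)\right)^{2} = \left(135 - 47\right)^{2} = 88^{2} = 7744$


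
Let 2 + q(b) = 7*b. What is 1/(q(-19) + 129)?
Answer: -1/6 ≈ -0.16667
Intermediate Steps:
q(b) = -2 + 7*b
1/(q(-19) + 129) = 1/((-2 + 7*(-19)) + 129) = 1/((-2 - 133) + 129) = 1/(-135 + 129) = 1/(-6) = -1/6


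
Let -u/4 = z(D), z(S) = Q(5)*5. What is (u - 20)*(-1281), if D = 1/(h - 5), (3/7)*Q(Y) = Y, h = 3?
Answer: 324520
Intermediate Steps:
Q(Y) = 7*Y/3
D = -½ (D = 1/(3 - 5) = 1/(-2) = -½ ≈ -0.50000)
z(S) = 175/3 (z(S) = ((7/3)*5)*5 = (35/3)*5 = 175/3)
u = -700/3 (u = -4*175/3 = -700/3 ≈ -233.33)
(u - 20)*(-1281) = (-700/3 - 20)*(-1281) = -760/3*(-1281) = 324520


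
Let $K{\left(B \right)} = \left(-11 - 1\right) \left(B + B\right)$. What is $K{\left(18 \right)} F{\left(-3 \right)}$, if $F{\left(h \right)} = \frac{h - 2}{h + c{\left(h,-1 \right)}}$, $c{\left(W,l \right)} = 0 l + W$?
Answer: $-360$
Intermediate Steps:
$c{\left(W,l \right)} = W$ ($c{\left(W,l \right)} = 0 + W = W$)
$F{\left(h \right)} = \frac{-2 + h}{2 h}$ ($F{\left(h \right)} = \frac{h - 2}{h + h} = \frac{-2 + h}{2 h}$)
$K{\left(B \right)} = - 24 B$ ($K{\left(B \right)} = - 12 \cdot 2 B = - 24 B$)
$K{\left(18 \right)} F{\left(-3 \right)} = \left(-24\right) 18 \frac{-2 - 3}{2 \left(-3\right)} = - 432 \cdot \frac{1}{2} \left(- \frac{1}{3}\right) \left(-5\right) = \left(-432\right) \frac{5}{6} = -360$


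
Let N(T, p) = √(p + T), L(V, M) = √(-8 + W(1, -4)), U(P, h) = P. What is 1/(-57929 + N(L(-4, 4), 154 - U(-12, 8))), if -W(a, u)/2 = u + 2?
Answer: 1/(-57929 + √2*√(83 + I)) ≈ -1.7266e-5 - 0.e-11*I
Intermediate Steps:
W(a, u) = -4 - 2*u (W(a, u) = -2*(u + 2) = -2*(2 + u) = -4 - 2*u)
L(V, M) = 2*I (L(V, M) = √(-8 + (-4 - 2*(-4))) = √(-8 + (-4 + 8)) = √(-8 + 4) = √(-4) = 2*I)
N(T, p) = √(T + p)
1/(-57929 + N(L(-4, 4), 154 - U(-12, 8))) = 1/(-57929 + √(2*I + (154 - 1*(-12)))) = 1/(-57929 + √(2*I + (154 + 12))) = 1/(-57929 + √(2*I + 166)) = 1/(-57929 + √(166 + 2*I))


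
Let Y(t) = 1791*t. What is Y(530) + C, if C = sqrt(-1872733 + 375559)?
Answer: 949230 + I*sqrt(1497174) ≈ 9.4923e+5 + 1223.6*I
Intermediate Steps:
C = I*sqrt(1497174) (C = sqrt(-1497174) = I*sqrt(1497174) ≈ 1223.6*I)
Y(530) + C = 1791*530 + I*sqrt(1497174) = 949230 + I*sqrt(1497174)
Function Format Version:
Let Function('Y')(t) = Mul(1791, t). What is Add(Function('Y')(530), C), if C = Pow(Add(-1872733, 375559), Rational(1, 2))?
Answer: Add(949230, Mul(I, Pow(1497174, Rational(1, 2)))) ≈ Add(9.4923e+5, Mul(1223.6, I))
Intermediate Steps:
C = Mul(I, Pow(1497174, Rational(1, 2))) (C = Pow(-1497174, Rational(1, 2)) = Mul(I, Pow(1497174, Rational(1, 2))) ≈ Mul(1223.6, I))
Add(Function('Y')(530), C) = Add(Mul(1791, 530), Mul(I, Pow(1497174, Rational(1, 2)))) = Add(949230, Mul(I, Pow(1497174, Rational(1, 2))))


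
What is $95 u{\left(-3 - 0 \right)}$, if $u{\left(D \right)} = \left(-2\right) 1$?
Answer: $-190$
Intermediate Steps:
$u{\left(D \right)} = -2$
$95 u{\left(-3 - 0 \right)} = 95 \left(-2\right) = -190$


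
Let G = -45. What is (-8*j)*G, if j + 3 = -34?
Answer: -13320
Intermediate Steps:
j = -37 (j = -3 - 34 = -37)
(-8*j)*G = -8*(-37)*(-45) = 296*(-45) = -13320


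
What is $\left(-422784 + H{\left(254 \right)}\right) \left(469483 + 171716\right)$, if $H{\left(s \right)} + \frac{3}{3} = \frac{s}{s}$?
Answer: $-271088678016$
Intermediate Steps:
$H{\left(s \right)} = 0$ ($H{\left(s \right)} = -1 + \frac{s}{s} = -1 + 1 = 0$)
$\left(-422784 + H{\left(254 \right)}\right) \left(469483 + 171716\right) = \left(-422784 + 0\right) \left(469483 + 171716\right) = \left(-422784\right) 641199 = -271088678016$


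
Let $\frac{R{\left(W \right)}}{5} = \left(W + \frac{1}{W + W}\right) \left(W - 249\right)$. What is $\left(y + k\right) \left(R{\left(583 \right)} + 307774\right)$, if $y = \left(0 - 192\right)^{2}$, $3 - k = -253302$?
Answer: $\frac{19706371462953}{53} \approx 3.7182 \cdot 10^{11}$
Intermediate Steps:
$k = 253305$ ($k = 3 - -253302 = 3 + 253302 = 253305$)
$y = 36864$ ($y = \left(-192\right)^{2} = 36864$)
$R{\left(W \right)} = 5 \left(-249 + W\right) \left(W + \frac{1}{2 W}\right)$ ($R{\left(W \right)} = 5 \left(W + \frac{1}{W + W}\right) \left(W - 249\right) = 5 \left(W + \frac{1}{2 W}\right) \left(-249 + W\right) = 5 \left(-249 + W\right) \left(W + \frac{1}{2 W}\right)$)
$\left(y + k\right) \left(R{\left(583 \right)} + 307774\right) = \left(36864 + 253305\right) \left(\left(\frac{5}{2} - 725835 + 5 \cdot 583^{2} - \frac{1245}{2 \cdot 583}\right) + 307774\right) = 290169 \left(\left(\frac{5}{2} - 725835 + 5 \cdot 339889 - \frac{1245}{1166}\right) + 307774\right) = 290169 \left(\left(\frac{5}{2} - 725835 + 1699445 - \frac{1245}{1166}\right) + 307774\right) = 290169 \left(\frac{567615465}{583} + 307774\right) = 290169 \cdot \frac{747047707}{583} = \frac{19706371462953}{53}$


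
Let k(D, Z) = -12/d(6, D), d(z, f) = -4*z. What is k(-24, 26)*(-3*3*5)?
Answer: -45/2 ≈ -22.500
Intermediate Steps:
k(D, Z) = ½ (k(D, Z) = -12/((-4*6)) = -12/(-24) = -12*(-1/24) = ½)
k(-24, 26)*(-3*3*5) = (-3*3*5)/2 = (-9*5)/2 = (½)*(-45) = -45/2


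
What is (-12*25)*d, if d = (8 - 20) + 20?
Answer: -2400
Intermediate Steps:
d = 8 (d = -12 + 20 = 8)
(-12*25)*d = -12*25*8 = -300*8 = -2400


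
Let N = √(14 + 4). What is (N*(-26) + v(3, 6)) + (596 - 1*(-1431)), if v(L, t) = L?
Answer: 2030 - 78*√2 ≈ 1919.7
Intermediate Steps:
N = 3*√2 (N = √18 = 3*√2 ≈ 4.2426)
(N*(-26) + v(3, 6)) + (596 - 1*(-1431)) = ((3*√2)*(-26) + 3) + (596 - 1*(-1431)) = (-78*√2 + 3) + (596 + 1431) = (3 - 78*√2) + 2027 = 2030 - 78*√2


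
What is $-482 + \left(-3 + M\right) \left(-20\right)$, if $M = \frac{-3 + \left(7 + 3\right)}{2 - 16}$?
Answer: $-412$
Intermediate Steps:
$M = - \frac{1}{2}$ ($M = \frac{-3 + 10}{-14} = 7 \left(- \frac{1}{14}\right) = - \frac{1}{2} \approx -0.5$)
$-482 + \left(-3 + M\right) \left(-20\right) = -482 + \left(-3 - \frac{1}{2}\right) \left(-20\right) = -482 - -70 = -482 + 70 = -412$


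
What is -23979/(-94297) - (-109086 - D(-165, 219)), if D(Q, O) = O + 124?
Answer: 10318850392/94297 ≈ 1.0943e+5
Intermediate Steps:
D(Q, O) = 124 + O
-23979/(-94297) - (-109086 - D(-165, 219)) = -23979/(-94297) - (-109086 - (124 + 219)) = -23979*(-1/94297) - (-109086 - 1*343) = 23979/94297 - (-109086 - 343) = 23979/94297 - 1*(-109429) = 23979/94297 + 109429 = 10318850392/94297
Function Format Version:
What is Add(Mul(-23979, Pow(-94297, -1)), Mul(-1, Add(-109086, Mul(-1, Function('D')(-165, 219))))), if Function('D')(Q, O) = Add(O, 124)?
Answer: Rational(10318850392, 94297) ≈ 1.0943e+5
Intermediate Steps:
Function('D')(Q, O) = Add(124, O)
Add(Mul(-23979, Pow(-94297, -1)), Mul(-1, Add(-109086, Mul(-1, Function('D')(-165, 219))))) = Add(Mul(-23979, Pow(-94297, -1)), Mul(-1, Add(-109086, Mul(-1, Add(124, 219))))) = Add(Mul(-23979, Rational(-1, 94297)), Mul(-1, Add(-109086, Mul(-1, 343)))) = Add(Rational(23979, 94297), Mul(-1, Add(-109086, -343))) = Add(Rational(23979, 94297), Mul(-1, -109429)) = Add(Rational(23979, 94297), 109429) = Rational(10318850392, 94297)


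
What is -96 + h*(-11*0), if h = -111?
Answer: -96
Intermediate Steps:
-96 + h*(-11*0) = -96 - (-1221)*0 = -96 - 111*0 = -96 + 0 = -96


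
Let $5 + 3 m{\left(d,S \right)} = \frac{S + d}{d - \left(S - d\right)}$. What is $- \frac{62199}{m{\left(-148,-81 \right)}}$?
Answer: $\frac{4457595}{94} \approx 47421.0$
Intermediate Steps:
$m{\left(d,S \right)} = - \frac{5}{3} + \frac{S + d}{3 \left(- S + 2 d\right)}$ ($m{\left(d,S \right)} = - \frac{5}{3} + \frac{\left(S + d\right) \frac{1}{d - \left(S - d\right)}}{3} = - \frac{5}{3} + \frac{\left(S + d\right) \frac{1}{- S + 2 d}}{3} = - \frac{5}{3} + \frac{\frac{1}{- S + 2 d} \left(S + d\right)}{3} = - \frac{5}{3} + \frac{S + d}{3 \left(- S + 2 d\right)}$)
$- \frac{62199}{m{\left(-148,-81 \right)}} = - \frac{62199}{\frac{1}{-81 - -296} \left(\left(-2\right) \left(-81\right) + 3 \left(-148\right)\right)} = - \frac{62199}{\frac{1}{-81 + 296} \left(162 - 444\right)} = - \frac{62199}{\frac{1}{215} \left(-282\right)} = - \frac{62199}{- \frac{282}{215}} = \left(-62199\right) \left(- \frac{215}{282}\right) = \frac{4457595}{94}$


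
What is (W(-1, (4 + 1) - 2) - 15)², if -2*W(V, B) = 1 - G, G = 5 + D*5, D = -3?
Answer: 1681/4 ≈ 420.25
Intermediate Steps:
G = -10 (G = 5 - 3*5 = 5 - 15 = -10)
W(V, B) = -11/2 (W(V, B) = -(1 - 1*(-10))/2 = -(1 + 10)/2 = -½*11 = -11/2)
(W(-1, (4 + 1) - 2) - 15)² = (-11/2 - 15)² = (-41/2)² = 1681/4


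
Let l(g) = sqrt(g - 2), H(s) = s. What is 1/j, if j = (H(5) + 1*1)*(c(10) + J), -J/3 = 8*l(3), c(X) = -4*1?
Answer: -1/168 ≈ -0.0059524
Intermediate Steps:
c(X) = -4
l(g) = sqrt(-2 + g)
J = -24 (J = -24*sqrt(-2 + 3) = -24*sqrt(1) = -24 ≈ -24.000)
j = -168 (j = (5 + 1*1)*(-4 - 24) = (5 + 1)*(-28) = 6*(-28) = -168)
1/j = 1/(-168) = -1/168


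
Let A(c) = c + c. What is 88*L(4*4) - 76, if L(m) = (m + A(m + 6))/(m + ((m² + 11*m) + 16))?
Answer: -1874/29 ≈ -64.621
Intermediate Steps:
A(c) = 2*c
L(m) = (12 + 3*m)/(16 + m² + 12*m) (L(m) = (m + 2*(m + 6))/(m + ((m² + 11*m) + 16)) = (m + 2*(6 + m))/(m + (16 + m² + 11*m)) = (m + (12 + 2*m))/(16 + m² + 12*m) = (12 + 3*m)/(16 + m² + 12*m))
88*L(4*4) - 76 = 88*(3*(4 + 4*4)/(16 + (4*4)² + 12*(4*4))) - 76 = 88*(3*(4 + 16)/(16 + 16² + 12*16)) - 76 = 88*(3*20/(16 + 256 + 192)) - 76 = 88*(3*20/464) - 76 = 88*(3*(1/464)*20) - 76 = 88*(15/116) - 76 = 330/29 - 76 = -1874/29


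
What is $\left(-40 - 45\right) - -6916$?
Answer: $6831$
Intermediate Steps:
$\left(-40 - 45\right) - -6916 = -85 + 6916 = 6831$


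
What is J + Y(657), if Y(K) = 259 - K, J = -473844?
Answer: -474242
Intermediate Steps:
J + Y(657) = -473844 + (259 - 1*657) = -473844 + (259 - 657) = -473844 - 398 = -474242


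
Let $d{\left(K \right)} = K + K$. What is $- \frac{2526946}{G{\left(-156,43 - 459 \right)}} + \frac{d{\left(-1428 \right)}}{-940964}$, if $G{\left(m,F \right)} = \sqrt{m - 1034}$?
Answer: $\frac{714}{235241} + \frac{1263473 i \sqrt{1190}}{595} \approx 0.0030352 + 73253.0 i$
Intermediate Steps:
$G{\left(m,F \right)} = \sqrt{-1034 + m}$
$d{\left(K \right)} = 2 K$
$- \frac{2526946}{G{\left(-156,43 - 459 \right)}} + \frac{d{\left(-1428 \right)}}{-940964} = - \frac{2526946}{\sqrt{-1034 - 156}} + \frac{2 \left(-1428\right)}{-940964} = - \frac{2526946}{\sqrt{-1190}} - - \frac{714}{235241} = - \frac{2526946}{i \sqrt{1190}} + \frac{714}{235241} = - 2526946 \left(- \frac{i \sqrt{1190}}{1190}\right) + \frac{714}{235241} = \frac{1263473 i \sqrt{1190}}{595} + \frac{714}{235241} = \frac{714}{235241} + \frac{1263473 i \sqrt{1190}}{595}$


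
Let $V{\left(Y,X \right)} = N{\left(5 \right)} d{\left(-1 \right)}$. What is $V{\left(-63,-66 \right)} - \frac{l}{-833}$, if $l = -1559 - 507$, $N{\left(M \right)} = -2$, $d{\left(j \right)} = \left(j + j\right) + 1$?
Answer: $- \frac{400}{833} \approx -0.48019$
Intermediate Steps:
$d{\left(j \right)} = 1 + 2 j$ ($d{\left(j \right)} = 2 j + 1 = 1 + 2 j$)
$l = -2066$ ($l = -1559 - 507 = -2066$)
$V{\left(Y,X \right)} = 2$ ($V{\left(Y,X \right)} = - 2 \left(1 + 2 \left(-1\right)\right) = - 2 \left(1 - 2\right) = \left(-2\right) \left(-1\right) = 2$)
$V{\left(-63,-66 \right)} - \frac{l}{-833} = 2 - - \frac{2066}{-833} = 2 - \left(-2066\right) \left(- \frac{1}{833}\right) = 2 - \frac{2066}{833} = - \frac{400}{833}$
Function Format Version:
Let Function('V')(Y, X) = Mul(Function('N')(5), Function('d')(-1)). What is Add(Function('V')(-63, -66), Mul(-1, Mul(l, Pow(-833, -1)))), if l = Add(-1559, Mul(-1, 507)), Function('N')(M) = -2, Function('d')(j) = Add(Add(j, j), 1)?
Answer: Rational(-400, 833) ≈ -0.48019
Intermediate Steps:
Function('d')(j) = Add(1, Mul(2, j)) (Function('d')(j) = Add(Mul(2, j), 1) = Add(1, Mul(2, j)))
l = -2066 (l = Add(-1559, -507) = -2066)
Function('V')(Y, X) = 2 (Function('V')(Y, X) = Mul(-2, Add(1, Mul(2, -1))) = Mul(-2, Add(1, -2)) = Mul(-2, -1) = 2)
Add(Function('V')(-63, -66), Mul(-1, Mul(l, Pow(-833, -1)))) = Add(2, Mul(-1, Mul(-2066, Pow(-833, -1)))) = Add(2, Mul(-1, Mul(-2066, Rational(-1, 833)))) = Add(2, Mul(-1, Rational(2066, 833))) = Add(2, Rational(-2066, 833)) = Rational(-400, 833)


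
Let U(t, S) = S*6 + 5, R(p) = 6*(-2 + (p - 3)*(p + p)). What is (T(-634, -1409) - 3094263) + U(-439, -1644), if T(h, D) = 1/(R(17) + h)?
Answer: -6860109619/2210 ≈ -3.1041e+6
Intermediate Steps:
R(p) = -12 + 12*p*(-3 + p) (R(p) = 6*(-2 + (-3 + p)*(2*p)) = 6*(-2 + 2*p*(-3 + p)) = -12 + 12*p*(-3 + p))
U(t, S) = 5 + 6*S (U(t, S) = 6*S + 5 = 5 + 6*S)
T(h, D) = 1/(2844 + h) (T(h, D) = 1/((-12 - 36*17 + 12*17²) + h) = 1/((-12 - 612 + 12*289) + h) = 1/((-12 - 612 + 3468) + h) = 1/(2844 + h))
(T(-634, -1409) - 3094263) + U(-439, -1644) = (1/(2844 - 634) - 3094263) + (5 + 6*(-1644)) = (1/2210 - 3094263) + (5 - 9864) = (1/2210 - 3094263) - 9859 = -6838321229/2210 - 9859 = -6860109619/2210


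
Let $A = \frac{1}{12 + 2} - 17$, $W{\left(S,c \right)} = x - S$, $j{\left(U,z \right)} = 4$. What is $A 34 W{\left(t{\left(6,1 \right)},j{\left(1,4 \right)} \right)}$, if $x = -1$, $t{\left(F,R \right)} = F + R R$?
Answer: $\frac{32232}{7} \approx 4604.6$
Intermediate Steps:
$t{\left(F,R \right)} = F + R^{2}$
$W{\left(S,c \right)} = -1 - S$
$A = - \frac{237}{14}$ ($A = \frac{1}{14} - 17 = - \frac{237}{14} \approx -16.929$)
$A 34 W{\left(t{\left(6,1 \right)},j{\left(1,4 \right)} \right)} = \left(- \frac{237}{14}\right) 34 \left(-1 - \left(6 + 1^{2}\right)\right) = - \frac{4029 \left(-1 - \left(6 + 1\right)\right)}{7} = - \frac{4029 \left(-1 - 7\right)}{7} = \left(- \frac{4029}{7}\right) \left(-8\right) = \frac{32232}{7}$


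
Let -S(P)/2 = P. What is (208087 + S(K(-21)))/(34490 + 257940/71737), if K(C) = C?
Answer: 14930550073/2474467070 ≈ 6.0338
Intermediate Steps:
S(P) = -2*P
(208087 + S(K(-21)))/(34490 + 257940/71737) = (208087 - 2*(-21))/(34490 + 257940/71737) = (208087 + 42)/(34490 + 257940*(1/71737)) = 208129/(34490 + 257940/71737) = 208129/(2474467070/71737) = 208129*(71737/2474467070) = 14930550073/2474467070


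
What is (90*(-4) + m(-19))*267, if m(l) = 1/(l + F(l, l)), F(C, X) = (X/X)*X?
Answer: -3652827/38 ≈ -96127.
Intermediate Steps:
F(C, X) = X (F(C, X) = 1*X = X)
m(l) = 1/(2*l) (m(l) = 1/(l + l) = 1/(2*l))
(90*(-4) + m(-19))*267 = (90*(-4) + (½)/(-19))*267 = (-360 + (½)*(-1/19))*267 = (-360 - 1/38)*267 = -13681/38*267 = -3652827/38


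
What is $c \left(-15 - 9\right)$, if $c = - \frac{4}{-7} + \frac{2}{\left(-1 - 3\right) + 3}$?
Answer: $\frac{240}{7} \approx 34.286$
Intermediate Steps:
$c = - \frac{10}{7}$ ($c = \left(-4\right) \left(- \frac{1}{7}\right) + \frac{2}{-4 + 3} = \frac{4}{7} + \frac{2}{-1} = \frac{4}{7} + 2 \left(-1\right) = \frac{4}{7} - 2 = - \frac{10}{7} \approx -1.4286$)
$c \left(-15 - 9\right) = - \frac{10 \left(-15 - 9\right)}{7} = \left(- \frac{10}{7}\right) \left(-24\right) = \frac{240}{7}$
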